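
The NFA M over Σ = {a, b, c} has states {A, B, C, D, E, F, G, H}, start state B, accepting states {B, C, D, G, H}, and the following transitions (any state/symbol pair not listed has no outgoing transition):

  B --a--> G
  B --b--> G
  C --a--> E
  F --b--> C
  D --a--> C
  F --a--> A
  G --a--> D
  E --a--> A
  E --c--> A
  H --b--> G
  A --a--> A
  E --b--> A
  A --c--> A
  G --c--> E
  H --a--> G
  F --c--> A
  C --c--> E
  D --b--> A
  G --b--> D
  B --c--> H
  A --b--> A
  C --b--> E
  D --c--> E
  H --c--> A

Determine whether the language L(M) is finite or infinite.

The useful states (reachable from B and able to reach an accepting state) are {B, C, D, G, H}.
Restricted to these states the transition graph has no cycle, so every accepting path has bounded length and L is finite.

finite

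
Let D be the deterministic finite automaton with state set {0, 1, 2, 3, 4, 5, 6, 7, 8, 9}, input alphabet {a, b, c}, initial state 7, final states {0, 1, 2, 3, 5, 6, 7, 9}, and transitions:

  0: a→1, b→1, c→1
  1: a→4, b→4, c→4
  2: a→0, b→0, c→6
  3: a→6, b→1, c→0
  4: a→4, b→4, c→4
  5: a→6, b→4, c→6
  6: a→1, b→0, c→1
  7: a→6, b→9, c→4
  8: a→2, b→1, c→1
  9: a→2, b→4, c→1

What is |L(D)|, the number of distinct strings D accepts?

The useful subgraph on states {0, 1, 2, 6, 7, 9} is acyclic, so L(D) is finite; the longest accepting path visits 6 useful states, giving maximum string length 5.
Counting accepting paths from 7 by length: 1 of length 0, 2 of length 1, 5 of length 2, 6 of length 3, 9 of length 4, 3 of length 5. Total 26.

26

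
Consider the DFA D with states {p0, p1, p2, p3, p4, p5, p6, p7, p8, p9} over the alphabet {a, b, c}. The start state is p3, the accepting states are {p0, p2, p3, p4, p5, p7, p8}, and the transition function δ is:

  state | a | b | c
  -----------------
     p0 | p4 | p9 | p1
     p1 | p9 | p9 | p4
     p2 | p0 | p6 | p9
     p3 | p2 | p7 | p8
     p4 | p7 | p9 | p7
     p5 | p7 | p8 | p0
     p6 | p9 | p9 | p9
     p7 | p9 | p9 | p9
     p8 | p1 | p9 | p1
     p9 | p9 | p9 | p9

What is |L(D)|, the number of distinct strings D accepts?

17

The useful subgraph on states {p0, p1, p2, p3, p4, p7, p8} is acyclic, so L(D) is finite; the longest accepting path visits 6 useful states, giving maximum string length 5.
Counting accepting paths from p3 by length: 1 of length 0, 3 of length 1, 1 of length 2, 3 of length 3, 7 of length 4, 2 of length 5. Total 17.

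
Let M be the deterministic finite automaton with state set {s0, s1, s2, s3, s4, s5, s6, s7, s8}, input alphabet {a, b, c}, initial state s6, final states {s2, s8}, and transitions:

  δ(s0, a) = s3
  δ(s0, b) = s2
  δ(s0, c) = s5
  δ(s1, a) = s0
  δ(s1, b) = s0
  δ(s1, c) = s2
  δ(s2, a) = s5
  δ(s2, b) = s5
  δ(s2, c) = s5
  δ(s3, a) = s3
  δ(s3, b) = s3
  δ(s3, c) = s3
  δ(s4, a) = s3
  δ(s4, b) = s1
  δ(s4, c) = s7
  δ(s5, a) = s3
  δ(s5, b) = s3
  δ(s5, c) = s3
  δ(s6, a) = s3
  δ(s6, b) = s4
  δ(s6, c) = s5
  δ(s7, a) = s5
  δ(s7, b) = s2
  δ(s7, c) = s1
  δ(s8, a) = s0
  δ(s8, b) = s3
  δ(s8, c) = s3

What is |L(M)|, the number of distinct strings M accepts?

The useful subgraph on states {s0, s1, s2, s4, s6, s7} is acyclic, so L(M) is finite; the longest accepting path visits 6 useful states, giving maximum string length 5.
Counting accepting paths from s6 by length: 2 of length 3, 3 of length 4, 2 of length 5. Total 7.

7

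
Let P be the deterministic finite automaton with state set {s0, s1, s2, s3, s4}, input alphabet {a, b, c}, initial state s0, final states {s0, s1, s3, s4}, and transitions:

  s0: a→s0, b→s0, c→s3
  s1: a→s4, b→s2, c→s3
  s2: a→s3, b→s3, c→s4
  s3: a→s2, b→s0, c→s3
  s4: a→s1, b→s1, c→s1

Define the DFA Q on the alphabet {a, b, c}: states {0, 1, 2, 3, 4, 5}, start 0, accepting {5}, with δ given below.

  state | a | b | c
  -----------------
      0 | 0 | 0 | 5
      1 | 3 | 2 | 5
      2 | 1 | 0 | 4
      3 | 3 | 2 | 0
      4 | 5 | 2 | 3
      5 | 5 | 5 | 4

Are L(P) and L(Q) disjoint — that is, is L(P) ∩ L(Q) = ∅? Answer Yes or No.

The string c is accepted by both P and Q.
Hence L(P) ∩ L(Q) ≠ ∅.

No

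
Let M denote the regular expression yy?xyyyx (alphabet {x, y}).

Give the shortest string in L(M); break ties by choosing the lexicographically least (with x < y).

By inspection of the expression, no string of length less than 6 matches, and yxyyyx is the lexicographically first match of length 6.

yxyyyx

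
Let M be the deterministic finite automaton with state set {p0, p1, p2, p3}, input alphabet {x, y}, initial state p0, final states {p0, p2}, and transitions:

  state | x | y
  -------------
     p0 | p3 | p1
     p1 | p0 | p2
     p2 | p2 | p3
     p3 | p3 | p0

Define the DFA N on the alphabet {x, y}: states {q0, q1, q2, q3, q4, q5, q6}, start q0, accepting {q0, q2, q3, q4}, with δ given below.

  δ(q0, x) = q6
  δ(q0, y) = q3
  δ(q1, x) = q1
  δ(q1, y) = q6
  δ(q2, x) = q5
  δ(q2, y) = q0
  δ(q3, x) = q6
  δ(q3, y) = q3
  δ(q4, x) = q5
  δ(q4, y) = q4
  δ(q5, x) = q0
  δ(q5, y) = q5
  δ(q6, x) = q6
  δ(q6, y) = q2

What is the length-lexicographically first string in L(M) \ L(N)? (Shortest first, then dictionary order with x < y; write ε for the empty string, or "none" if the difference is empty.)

The string yx is accepted by M but not by N.
No shorter string lies in the difference, and yx is the lexicographically first length-2 string in L(M) \ L(N).

yx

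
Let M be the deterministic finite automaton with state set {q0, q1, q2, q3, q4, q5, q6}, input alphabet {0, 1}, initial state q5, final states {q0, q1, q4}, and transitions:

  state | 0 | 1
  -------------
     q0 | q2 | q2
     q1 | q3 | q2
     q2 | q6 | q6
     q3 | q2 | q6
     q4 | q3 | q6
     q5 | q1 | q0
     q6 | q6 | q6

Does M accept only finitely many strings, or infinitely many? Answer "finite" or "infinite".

The useful states (reachable from q5 and able to reach an accepting state) are {q0, q1, q5}.
Restricted to these states the transition graph has no cycle, so every accepting path has bounded length and L is finite.

finite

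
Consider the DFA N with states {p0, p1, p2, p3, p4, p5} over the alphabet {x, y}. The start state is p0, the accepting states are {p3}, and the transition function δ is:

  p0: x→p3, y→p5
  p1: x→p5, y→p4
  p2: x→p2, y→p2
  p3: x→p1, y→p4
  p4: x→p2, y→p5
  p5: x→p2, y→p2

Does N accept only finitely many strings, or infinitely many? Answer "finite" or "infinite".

The useful states (reachable from p0 and able to reach an accepting state) are {p0, p3}.
Restricted to these states the transition graph has no cycle, so every accepting path has bounded length and L is finite.

finite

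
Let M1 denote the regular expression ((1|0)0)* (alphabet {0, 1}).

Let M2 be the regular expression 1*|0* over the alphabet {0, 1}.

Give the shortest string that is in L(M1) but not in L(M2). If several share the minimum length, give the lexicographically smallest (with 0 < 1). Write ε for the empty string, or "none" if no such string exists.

The string 10 is accepted by M1 but not by M2.
No shorter string lies in the difference, and 10 is the lexicographically first length-2 string in L(M1) \ L(M2).

10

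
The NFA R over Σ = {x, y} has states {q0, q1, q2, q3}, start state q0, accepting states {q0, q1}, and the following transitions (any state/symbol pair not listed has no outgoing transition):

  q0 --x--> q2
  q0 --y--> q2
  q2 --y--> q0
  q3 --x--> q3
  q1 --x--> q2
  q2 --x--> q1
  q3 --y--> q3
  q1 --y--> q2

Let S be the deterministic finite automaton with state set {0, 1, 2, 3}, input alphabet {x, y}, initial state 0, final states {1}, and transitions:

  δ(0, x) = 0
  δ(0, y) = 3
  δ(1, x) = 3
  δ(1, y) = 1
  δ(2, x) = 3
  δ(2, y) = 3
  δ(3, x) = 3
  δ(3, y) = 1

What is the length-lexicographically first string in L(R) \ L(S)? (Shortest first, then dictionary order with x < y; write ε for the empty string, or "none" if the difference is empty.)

ε

The empty string ε is accepted by R but not by S.
Since ε is the unique shortest string, it is the required witness.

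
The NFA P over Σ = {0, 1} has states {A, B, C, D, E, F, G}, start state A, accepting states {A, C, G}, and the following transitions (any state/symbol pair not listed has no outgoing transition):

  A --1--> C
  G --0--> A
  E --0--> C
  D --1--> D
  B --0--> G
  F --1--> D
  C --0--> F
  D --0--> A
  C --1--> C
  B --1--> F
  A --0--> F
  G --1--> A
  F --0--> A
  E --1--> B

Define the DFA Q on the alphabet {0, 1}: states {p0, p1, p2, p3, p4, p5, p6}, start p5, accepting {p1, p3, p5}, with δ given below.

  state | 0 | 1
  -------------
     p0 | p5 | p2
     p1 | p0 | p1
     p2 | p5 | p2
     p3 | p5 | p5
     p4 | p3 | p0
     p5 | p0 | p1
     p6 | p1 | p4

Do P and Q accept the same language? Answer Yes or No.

Exploring the product automaton P × Q from the start pair (A, p5), following both machines on each input symbol, reaches 4 state pairs: (A, p5), (F, p0), (C, p1), (D, p2).
P accepts in {A, C, G} and Q accepts in {p1, p3, p5}. In every reachable pair the two components are either both accepting — (A, p5), (C, p1) — or both non-accepting, so no string is accepted by exactly one of the machines: L(P) \ L(Q) and L(Q) \ L(P) are both empty.
Hence every string is accepted by P iff it is accepted by Q, and the two languages coincide.

Yes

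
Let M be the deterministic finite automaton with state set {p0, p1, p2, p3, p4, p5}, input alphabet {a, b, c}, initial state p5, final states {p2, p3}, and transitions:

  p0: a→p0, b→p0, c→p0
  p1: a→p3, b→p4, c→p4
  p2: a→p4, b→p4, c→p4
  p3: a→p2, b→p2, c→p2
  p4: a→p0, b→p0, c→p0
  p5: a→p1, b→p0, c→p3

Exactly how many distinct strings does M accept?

The useful subgraph on states {p1, p2, p3, p5} is acyclic, so L(M) is finite; the longest accepting path visits 4 useful states, giving maximum string length 3.
Counting accepting paths from p5 by length: 1 of length 1, 4 of length 2, 3 of length 3. Total 8.

8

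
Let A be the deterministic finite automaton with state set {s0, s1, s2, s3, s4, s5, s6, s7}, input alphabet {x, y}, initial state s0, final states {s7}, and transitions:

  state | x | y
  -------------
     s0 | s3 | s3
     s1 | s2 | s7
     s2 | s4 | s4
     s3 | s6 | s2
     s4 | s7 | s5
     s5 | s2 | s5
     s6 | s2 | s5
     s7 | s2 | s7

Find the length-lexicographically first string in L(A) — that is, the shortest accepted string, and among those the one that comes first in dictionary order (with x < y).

xyxx

A breadth-first search from s0 reaches an accepting state first via the path s0 → s3 → s2 → s4 → s7 on input xyxx.
No string of length < 4 is accepted (BFS exhausts all shorter strings without reaching an accepting state), and xyxx is the lexicographically least accepting string of length 4.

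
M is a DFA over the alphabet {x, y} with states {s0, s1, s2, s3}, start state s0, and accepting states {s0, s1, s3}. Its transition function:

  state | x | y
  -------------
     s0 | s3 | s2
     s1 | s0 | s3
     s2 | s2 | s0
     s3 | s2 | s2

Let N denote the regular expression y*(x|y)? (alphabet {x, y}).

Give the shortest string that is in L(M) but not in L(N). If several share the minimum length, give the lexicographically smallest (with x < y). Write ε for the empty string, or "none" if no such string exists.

xxy

The string xxy is accepted by M but not by N.
No shorter string lies in the difference, and xxy is the lexicographically first length-3 string in L(M) \ L(N).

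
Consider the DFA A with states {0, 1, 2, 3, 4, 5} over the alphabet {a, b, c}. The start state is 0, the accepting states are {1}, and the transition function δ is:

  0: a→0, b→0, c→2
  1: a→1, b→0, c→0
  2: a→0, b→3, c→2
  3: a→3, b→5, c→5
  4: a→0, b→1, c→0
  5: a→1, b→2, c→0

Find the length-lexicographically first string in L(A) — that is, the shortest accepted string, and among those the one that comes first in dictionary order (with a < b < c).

cbba

A breadth-first search from 0 reaches an accepting state first via the path 0 → 2 → 3 → 5 → 1 on input cbba.
No string of length < 4 is accepted (BFS exhausts all shorter strings without reaching an accepting state), and cbba is the lexicographically least accepting string of length 4.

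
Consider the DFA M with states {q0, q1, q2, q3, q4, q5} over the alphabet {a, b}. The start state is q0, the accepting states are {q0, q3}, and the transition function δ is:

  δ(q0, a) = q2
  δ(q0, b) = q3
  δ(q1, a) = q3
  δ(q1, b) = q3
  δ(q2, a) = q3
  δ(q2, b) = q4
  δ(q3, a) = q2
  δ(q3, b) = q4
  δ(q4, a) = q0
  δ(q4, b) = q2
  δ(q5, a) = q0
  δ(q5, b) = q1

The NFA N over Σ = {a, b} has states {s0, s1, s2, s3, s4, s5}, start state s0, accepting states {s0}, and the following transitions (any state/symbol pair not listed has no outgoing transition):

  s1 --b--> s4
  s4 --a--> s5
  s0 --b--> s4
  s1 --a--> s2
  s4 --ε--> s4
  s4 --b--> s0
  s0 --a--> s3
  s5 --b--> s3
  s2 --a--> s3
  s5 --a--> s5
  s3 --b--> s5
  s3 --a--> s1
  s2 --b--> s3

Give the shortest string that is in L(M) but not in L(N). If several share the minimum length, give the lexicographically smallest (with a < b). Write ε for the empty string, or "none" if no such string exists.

The string b is accepted by M but not by N.
No shorter string lies in the difference, and b is the lexicographically first length-1 string in L(M) \ L(N).

b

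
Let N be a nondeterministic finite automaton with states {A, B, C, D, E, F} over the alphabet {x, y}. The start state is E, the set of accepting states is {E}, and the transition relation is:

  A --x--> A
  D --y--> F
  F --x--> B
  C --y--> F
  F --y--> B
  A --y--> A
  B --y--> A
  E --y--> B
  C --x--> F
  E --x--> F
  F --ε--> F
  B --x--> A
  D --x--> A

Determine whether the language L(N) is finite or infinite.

finite

The useful states (reachable from E and able to reach an accepting state) are {E}.
Restricted to these states the transition graph has no cycle, so every accepting path has bounded length and L is finite.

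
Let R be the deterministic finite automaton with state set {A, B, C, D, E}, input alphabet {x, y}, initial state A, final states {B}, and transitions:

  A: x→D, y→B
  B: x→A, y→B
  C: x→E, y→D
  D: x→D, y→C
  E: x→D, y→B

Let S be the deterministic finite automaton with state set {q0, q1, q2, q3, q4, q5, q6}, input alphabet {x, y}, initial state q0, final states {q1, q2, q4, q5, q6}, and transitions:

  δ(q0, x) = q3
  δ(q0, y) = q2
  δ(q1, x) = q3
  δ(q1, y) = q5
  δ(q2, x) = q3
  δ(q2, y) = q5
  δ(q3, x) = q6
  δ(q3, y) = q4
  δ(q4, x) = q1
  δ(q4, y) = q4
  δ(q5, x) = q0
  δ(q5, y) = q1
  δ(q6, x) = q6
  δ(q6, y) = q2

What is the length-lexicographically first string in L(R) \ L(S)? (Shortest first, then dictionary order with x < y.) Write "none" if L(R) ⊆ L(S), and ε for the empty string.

Exploring the product automaton R × S from the start pair (A, q0), following both machines on each input symbol, reaches 20 state pairs: (A, q0), (D, q3), (B, q2), (D, q6), (C, q4), (A, q3), (B, q5), (C, q2), (E, q1), (D, q4), (B, q4), (B, q1), (E, q3), (D, q5), (D, q1), (A, q1), (D, q0), (C, q1), (C, q5), (E, q0).
R accepts in {B} and S accepts in {q1, q2, q4, q5, q6}. The reachable pairs whose R-component is accepting are (B, q2), (B, q5), (B, q4), (B, q1); in each of them the S-component is accepting too, so the product for L(R) \ L(S) (R-component accepting, S-component rejecting) has no reachable accepting pair and the difference is empty.
So every string accepted by R is also accepted by S: L(R) \ L(S) = ∅ and there is no such string.

none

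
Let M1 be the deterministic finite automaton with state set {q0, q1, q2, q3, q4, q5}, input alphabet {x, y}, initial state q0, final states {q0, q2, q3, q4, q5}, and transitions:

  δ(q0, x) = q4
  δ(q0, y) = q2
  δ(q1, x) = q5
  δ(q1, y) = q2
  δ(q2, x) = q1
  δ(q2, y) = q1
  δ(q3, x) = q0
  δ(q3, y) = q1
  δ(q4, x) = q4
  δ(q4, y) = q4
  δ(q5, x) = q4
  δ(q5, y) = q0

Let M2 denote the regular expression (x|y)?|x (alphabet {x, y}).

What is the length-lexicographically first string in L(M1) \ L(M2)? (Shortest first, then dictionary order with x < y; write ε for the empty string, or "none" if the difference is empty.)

The string xx is accepted by M1 but not by M2.
No shorter string lies in the difference, and xx is the lexicographically first length-2 string in L(M1) \ L(M2).

xx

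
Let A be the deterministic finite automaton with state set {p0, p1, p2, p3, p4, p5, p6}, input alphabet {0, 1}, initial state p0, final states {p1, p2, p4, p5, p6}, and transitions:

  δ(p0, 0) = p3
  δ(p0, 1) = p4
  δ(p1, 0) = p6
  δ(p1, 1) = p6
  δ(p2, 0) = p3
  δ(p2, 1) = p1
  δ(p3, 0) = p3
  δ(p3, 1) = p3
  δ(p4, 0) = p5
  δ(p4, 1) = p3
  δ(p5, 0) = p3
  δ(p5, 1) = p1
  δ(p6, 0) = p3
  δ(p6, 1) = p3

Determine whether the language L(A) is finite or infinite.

finite

The useful states (reachable from p0 and able to reach an accepting state) are {p0, p1, p4, p5, p6}.
Restricted to these states the transition graph has no cycle, so every accepting path has bounded length and L is finite.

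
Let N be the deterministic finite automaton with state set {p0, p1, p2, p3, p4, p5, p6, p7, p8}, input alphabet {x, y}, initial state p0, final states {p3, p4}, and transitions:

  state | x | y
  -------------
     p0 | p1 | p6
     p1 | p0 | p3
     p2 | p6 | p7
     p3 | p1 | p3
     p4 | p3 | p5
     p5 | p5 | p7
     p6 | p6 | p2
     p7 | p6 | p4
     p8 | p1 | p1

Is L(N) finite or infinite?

infinite

State p0 is reachable from the start and can reach an accepting state, and it lies on the cycle p0 → p1 → p0.
Traversing that cycle any number of times yields accepted strings of unbounded length, so the language is infinite.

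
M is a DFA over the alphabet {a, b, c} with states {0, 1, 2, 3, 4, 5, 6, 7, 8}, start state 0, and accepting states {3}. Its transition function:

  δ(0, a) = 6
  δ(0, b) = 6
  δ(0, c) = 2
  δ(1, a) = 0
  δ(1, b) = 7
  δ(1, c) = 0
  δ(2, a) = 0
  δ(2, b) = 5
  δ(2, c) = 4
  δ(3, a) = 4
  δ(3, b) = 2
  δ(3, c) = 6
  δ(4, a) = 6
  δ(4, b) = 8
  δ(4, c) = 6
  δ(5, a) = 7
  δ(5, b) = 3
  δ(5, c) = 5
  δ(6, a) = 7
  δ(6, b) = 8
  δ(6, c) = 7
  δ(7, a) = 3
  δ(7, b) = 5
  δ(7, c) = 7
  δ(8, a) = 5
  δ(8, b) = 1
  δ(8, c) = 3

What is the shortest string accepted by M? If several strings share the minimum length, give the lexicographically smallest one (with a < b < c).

aaa

A breadth-first search from 0 reaches an accepting state first via the path 0 → 6 → 7 → 3 on input aaa.
No string of length < 3 is accepted (BFS exhausts all shorter strings without reaching an accepting state), and aaa is the lexicographically least accepting string of length 3.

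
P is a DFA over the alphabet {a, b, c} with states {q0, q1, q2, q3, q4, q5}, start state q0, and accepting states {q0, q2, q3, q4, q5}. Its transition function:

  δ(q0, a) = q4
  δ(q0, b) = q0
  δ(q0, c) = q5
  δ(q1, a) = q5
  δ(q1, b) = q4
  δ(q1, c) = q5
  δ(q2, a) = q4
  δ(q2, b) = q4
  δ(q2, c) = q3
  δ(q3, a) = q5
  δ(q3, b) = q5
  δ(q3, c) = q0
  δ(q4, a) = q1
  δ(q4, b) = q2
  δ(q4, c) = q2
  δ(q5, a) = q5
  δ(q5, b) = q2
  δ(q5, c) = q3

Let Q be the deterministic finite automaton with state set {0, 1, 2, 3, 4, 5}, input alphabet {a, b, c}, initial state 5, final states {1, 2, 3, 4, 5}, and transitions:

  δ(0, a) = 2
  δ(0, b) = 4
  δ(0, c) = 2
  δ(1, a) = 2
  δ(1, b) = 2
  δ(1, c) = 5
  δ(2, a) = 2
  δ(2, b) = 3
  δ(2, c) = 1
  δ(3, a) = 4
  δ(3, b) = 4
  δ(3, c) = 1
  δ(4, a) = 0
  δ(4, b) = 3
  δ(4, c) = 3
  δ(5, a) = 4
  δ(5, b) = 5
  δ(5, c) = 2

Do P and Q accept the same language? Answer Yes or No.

Exploring the product automaton P × Q from the start pair (q0, 5), following both machines on each input symbol, reaches 6 state pairs: (q0, 5), (q4, 4), (q5, 2), (q1, 0), (q2, 3), (q3, 1).
P accepts in {q0, q2, q3, q4, q5} and Q accepts in {1, 2, 3, 4, 5}. In every reachable pair the two components are either both accepting — (q0, 5), (q4, 4), (q5, 2), (q2, 3), (q3, 1) — or both non-accepting, so no string is accepted by exactly one of the machines: L(P) \ L(Q) and L(Q) \ L(P) are both empty.
Hence every string is accepted by P iff it is accepted by Q, and the two languages coincide.

Yes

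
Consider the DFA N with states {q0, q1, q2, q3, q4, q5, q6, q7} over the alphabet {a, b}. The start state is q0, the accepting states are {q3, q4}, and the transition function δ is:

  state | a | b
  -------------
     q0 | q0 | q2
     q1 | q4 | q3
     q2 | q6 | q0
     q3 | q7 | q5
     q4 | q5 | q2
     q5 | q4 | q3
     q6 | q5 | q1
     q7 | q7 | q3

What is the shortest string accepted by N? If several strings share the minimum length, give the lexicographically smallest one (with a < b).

baaa

A breadth-first search from q0 reaches an accepting state first via the path q0 → q2 → q6 → q5 → q4 on input baaa.
No string of length < 4 is accepted (BFS exhausts all shorter strings without reaching an accepting state), and baaa is the lexicographically least accepting string of length 4.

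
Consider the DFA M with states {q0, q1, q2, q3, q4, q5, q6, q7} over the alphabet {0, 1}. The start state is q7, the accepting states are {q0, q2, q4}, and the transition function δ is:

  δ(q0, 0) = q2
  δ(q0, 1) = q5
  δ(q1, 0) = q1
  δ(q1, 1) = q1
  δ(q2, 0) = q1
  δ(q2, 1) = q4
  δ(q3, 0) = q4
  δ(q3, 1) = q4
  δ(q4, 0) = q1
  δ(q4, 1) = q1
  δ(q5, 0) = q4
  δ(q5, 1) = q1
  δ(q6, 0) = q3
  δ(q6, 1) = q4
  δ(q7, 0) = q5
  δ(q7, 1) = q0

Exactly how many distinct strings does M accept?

5

The useful subgraph on states {q0, q2, q4, q5, q7} is acyclic, so L(M) is finite; the longest accepting path visits 4 useful states, giving maximum string length 3.
Counting accepting paths from q7 by length: 1 of length 1, 2 of length 2, 2 of length 3. Total 5.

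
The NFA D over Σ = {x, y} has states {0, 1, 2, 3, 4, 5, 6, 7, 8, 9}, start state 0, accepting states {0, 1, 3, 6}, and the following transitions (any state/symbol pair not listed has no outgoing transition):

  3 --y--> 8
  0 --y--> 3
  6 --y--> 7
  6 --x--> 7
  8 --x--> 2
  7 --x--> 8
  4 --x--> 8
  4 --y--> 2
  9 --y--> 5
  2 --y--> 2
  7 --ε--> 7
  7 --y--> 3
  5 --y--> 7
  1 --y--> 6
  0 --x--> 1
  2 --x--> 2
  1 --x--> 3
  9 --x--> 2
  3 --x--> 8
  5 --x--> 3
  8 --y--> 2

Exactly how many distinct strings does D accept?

The useful subgraph on states {0, 1, 3, 6, 7} is acyclic, so L(D) is finite; the longest accepting path visits 5 useful states, giving maximum string length 4.
Counting accepting paths from 0 by length: 1 of length 0, 2 of length 1, 2 of length 2, 2 of length 4. Total 7.

7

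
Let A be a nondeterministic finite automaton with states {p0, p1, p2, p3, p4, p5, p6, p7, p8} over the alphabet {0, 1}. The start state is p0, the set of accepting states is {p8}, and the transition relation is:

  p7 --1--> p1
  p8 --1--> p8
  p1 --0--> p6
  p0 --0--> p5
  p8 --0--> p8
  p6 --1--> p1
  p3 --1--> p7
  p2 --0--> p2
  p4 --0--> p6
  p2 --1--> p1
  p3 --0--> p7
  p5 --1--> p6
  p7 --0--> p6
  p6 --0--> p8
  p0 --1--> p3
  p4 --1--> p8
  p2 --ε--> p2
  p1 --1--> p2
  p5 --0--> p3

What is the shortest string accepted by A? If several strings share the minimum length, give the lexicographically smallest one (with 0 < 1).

A breadth-first search from p0 reaches an accepting state first via the path p0 → p5 → p6 → p8 on input 010.
No string of length < 3 is accepted (BFS exhausts all shorter strings without reaching an accepting state), and 010 is the lexicographically least accepting string of length 3.

010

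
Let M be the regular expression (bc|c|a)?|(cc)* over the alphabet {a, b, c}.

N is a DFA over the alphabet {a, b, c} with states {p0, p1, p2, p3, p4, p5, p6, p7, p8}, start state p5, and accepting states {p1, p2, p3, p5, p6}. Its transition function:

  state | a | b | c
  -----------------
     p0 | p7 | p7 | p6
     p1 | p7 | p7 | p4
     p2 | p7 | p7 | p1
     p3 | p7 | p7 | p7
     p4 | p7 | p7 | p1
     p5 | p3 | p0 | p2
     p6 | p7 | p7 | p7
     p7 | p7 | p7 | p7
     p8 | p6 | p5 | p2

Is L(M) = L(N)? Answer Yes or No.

Converting the expression M to a DFA (subset construction, then merging equivalent states) gives the minimal DFA with states {m0, m1, m2, m3, m4, m5, m6}, start state m0, accepting states {m0, m1, m3, m5} and transitions m0: a→m1, b→m2, c→m3; m1: a→m4, b→m4, c→m4; m2: a→m4, b→m4, c→m1; m3: a→m4, b→m4, c→m5; m4: a→m4, b→m4, c→m4; m5: a→m4, b→m4, c→m6; m6: a→m4, b→m4, c→m5.
Exploring the product automaton M × N from the start pair (m0, p5), following both machines on each input symbol, reaches 8 state pairs: (m0, p5), (m1, p3), (m2, p0), (m3, p2), (m4, p7), (m1, p6), (m5, p1), (m6, p4).
M accepts in {m0, m1, m3, m5} and N accepts in {p1, p2, p3, p5, p6}. In every reachable pair the two components are either both accepting — (m0, p5), (m1, p3), (m3, p2), (m1, p6), (m5, p1) — or both non-accepting, so no string is accepted by exactly one of the machines: L(M) \ L(N) and L(N) \ L(M) are both empty.
Hence every string is accepted by M iff it is accepted by N, and the two languages coincide.

Yes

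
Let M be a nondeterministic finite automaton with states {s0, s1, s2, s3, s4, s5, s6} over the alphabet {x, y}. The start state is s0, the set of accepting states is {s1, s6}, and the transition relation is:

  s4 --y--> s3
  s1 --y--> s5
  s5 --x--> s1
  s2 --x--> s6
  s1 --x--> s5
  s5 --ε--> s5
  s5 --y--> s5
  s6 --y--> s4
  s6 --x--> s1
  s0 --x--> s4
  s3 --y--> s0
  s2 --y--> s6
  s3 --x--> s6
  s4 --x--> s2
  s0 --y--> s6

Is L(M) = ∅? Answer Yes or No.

No

The string y is accepted: the run s0 → s6 ends in the accepting state s6.
Since at least one string is accepted, L(M) is not empty.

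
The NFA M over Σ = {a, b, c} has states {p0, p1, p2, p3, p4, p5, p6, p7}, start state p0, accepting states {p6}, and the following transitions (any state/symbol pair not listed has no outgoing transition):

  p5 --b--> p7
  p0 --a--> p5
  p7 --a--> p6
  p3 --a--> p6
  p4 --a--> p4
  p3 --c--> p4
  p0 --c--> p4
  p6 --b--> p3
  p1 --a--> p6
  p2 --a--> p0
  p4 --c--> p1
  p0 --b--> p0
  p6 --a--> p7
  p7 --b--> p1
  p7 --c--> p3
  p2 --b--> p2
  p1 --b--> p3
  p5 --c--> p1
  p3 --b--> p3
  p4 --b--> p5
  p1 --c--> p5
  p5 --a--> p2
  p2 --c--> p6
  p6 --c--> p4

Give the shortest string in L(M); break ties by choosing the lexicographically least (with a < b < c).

A breadth-first search from p0 reaches an accepting state first via the path p0 → p5 → p2 → p6 on input aac.
No string of length < 3 is accepted (BFS exhausts all shorter strings without reaching an accepting state), and aac is the lexicographically least accepting string of length 3.

aac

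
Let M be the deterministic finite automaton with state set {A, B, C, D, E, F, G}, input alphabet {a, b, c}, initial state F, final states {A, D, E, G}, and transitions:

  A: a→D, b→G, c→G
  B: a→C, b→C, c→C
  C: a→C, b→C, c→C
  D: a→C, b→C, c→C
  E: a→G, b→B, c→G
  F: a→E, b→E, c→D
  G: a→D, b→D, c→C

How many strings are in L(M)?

The useful subgraph on states {D, E, F, G} is acyclic, so L(M) is finite; the longest accepting path visits 4 useful states, giving maximum string length 3.
Counting accepting paths from F by length: 3 of length 1, 4 of length 2, 8 of length 3. Total 15.

15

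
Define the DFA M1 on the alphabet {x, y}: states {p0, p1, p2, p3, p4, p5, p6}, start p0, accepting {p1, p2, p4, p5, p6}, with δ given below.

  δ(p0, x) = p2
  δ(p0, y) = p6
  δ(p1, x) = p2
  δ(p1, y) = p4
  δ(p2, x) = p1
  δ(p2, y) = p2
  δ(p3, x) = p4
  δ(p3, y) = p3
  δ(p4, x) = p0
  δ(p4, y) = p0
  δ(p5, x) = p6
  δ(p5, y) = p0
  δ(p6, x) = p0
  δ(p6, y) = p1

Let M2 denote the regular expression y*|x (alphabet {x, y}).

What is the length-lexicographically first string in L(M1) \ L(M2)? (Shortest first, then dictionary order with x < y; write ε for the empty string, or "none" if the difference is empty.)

xx

The string xx is accepted by M1 but not by M2.
No shorter string lies in the difference, and xx is the lexicographically first length-2 string in L(M1) \ L(M2).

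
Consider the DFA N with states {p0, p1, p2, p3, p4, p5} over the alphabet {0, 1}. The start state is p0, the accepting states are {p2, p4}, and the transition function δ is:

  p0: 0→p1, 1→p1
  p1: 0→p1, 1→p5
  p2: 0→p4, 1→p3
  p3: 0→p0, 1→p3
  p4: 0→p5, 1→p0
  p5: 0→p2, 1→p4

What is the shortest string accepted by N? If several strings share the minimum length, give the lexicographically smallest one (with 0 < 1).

010

A breadth-first search from p0 reaches an accepting state first via the path p0 → p1 → p5 → p2 on input 010.
No string of length < 3 is accepted (BFS exhausts all shorter strings without reaching an accepting state), and 010 is the lexicographically least accepting string of length 3.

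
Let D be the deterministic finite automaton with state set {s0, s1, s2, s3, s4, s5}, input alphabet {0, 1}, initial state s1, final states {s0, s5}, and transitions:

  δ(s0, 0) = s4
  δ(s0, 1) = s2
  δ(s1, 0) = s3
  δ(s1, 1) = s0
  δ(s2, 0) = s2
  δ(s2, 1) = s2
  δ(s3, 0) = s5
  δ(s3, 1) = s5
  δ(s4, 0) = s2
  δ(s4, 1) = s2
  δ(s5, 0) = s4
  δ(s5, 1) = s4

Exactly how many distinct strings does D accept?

The useful subgraph on states {s0, s1, s3, s5} is acyclic, so L(D) is finite; the longest accepting path visits 3 useful states, giving maximum string length 2.
Counting accepting paths from s1 by length: 1 of length 1, 2 of length 2. Total 3.

3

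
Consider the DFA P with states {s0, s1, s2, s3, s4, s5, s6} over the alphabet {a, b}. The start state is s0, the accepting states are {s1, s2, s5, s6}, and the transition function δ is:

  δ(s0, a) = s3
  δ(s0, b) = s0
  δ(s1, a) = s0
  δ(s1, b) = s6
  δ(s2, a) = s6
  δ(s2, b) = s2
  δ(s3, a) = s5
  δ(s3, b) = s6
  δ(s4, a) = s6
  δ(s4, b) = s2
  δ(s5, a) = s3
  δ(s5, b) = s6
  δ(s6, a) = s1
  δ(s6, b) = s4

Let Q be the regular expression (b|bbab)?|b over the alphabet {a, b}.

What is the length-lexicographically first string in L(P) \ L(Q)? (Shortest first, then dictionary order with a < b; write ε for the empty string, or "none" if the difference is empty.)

aa

The string aa is accepted by P but not by Q.
No shorter string lies in the difference, and aa is the lexicographically first length-2 string in L(P) \ L(Q).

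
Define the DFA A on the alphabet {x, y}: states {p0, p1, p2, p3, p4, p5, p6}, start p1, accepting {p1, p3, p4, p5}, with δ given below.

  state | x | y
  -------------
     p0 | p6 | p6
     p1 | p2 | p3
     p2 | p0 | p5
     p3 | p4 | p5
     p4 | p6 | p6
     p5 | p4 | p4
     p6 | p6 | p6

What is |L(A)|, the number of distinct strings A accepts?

The useful subgraph on states {p1, p2, p3, p4, p5} is acyclic, so L(A) is finite; the longest accepting path visits 4 useful states, giving maximum string length 3.
Counting accepting paths from p1 by length: 1 of length 0, 1 of length 1, 3 of length 2, 4 of length 3. Total 9.

9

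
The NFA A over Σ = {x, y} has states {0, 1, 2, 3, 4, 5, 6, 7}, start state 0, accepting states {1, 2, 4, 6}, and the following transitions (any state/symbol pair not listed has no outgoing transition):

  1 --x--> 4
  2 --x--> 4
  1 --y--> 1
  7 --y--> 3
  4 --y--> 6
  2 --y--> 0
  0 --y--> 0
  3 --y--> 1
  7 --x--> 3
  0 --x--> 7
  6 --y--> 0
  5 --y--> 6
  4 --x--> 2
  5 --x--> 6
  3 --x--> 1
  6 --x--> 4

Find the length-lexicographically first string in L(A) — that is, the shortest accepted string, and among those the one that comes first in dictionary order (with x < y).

A breadth-first search from 0 reaches an accepting state first via the path 0 → 7 → 3 → 1 on input xxx.
No string of length < 3 is accepted (BFS exhausts all shorter strings without reaching an accepting state), and xxx is the lexicographically least accepting string of length 3.

xxx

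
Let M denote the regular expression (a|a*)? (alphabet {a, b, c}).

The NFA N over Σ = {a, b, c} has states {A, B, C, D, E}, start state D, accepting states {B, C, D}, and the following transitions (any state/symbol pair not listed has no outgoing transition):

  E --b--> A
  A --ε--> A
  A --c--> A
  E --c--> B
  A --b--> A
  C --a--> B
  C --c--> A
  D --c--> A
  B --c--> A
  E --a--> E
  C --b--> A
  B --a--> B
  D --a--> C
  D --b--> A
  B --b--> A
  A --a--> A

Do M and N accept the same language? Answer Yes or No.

Converting the expression M to a DFA (subset construction, then merging equivalent states) gives the minimal DFA with states {m0, m1}, start state m0, accepting states {m0} and transitions m0: a→m0, b→m1, c→m1; m1: a→m1, b→m1, c→m1.
Exploring the product automaton M × N from the start pair (m0, D), following both machines on each input symbol, reaches 4 state pairs: (m0, D), (m0, C), (m1, A), (m0, B).
M accepts in {m0} and N accepts in {B, C, D}. In every reachable pair the two components are either both accepting — (m0, D), (m0, C), (m0, B) — or both non-accepting, so no string is accepted by exactly one of the machines: L(M) \ L(N) and L(N) \ L(M) are both empty.
Hence every string is accepted by M iff it is accepted by N, and the two languages coincide.

Yes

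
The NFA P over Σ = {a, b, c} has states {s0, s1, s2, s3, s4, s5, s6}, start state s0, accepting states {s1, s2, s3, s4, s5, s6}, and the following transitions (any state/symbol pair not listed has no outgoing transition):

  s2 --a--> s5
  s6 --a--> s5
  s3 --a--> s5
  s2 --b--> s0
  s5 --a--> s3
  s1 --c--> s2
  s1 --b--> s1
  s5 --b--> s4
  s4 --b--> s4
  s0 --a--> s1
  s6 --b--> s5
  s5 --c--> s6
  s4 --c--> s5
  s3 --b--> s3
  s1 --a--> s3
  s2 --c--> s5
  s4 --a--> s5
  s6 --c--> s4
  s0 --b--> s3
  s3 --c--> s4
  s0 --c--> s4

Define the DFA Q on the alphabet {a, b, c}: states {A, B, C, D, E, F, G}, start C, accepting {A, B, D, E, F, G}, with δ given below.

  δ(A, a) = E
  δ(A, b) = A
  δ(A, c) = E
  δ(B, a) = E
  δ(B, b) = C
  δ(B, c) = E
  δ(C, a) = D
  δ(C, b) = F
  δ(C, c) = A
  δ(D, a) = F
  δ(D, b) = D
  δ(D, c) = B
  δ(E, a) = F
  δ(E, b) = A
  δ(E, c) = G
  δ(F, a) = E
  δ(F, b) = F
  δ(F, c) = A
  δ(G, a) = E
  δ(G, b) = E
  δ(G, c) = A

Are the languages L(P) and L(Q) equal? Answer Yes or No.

Yes

Exploring the product automaton P × Q from the start pair (s0, C), following both machines on each input symbol, reaches 7 state pairs: (s0, C), (s1, D), (s3, F), (s4, A), (s2, B), (s5, E), (s6, G).
P accepts in {s1, s2, s3, s4, s5, s6} and Q accepts in {A, B, D, E, F, G}. In every reachable pair the two components are either both accepting — (s1, D), (s3, F), (s4, A), (s2, B), (s5, E), (s6, G) — or both non-accepting, so no string is accepted by exactly one of the machines: L(P) \ L(Q) and L(Q) \ L(P) are both empty.
Hence every string is accepted by P iff it is accepted by Q, and the two languages coincide.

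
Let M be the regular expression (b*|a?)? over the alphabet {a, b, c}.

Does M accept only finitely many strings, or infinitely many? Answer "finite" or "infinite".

infinite

The expression contains a Kleene star applied to a subexpression that matches at least one nonempty string, so it matches strings of unbounded length.
Hence L(M) is infinite.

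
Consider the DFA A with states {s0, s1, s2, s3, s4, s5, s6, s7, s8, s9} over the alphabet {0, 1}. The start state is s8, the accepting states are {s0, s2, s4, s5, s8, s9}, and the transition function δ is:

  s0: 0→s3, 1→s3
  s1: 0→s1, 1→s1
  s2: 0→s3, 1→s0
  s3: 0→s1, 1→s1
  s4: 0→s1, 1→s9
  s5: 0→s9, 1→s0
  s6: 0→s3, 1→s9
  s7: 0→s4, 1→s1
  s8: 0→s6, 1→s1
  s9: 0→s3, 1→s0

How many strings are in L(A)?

The useful subgraph on states {s0, s6, s8, s9} is acyclic, so L(A) is finite; the longest accepting path visits 4 useful states, giving maximum string length 3.
Counting accepting paths from s8 by length: 1 of length 0, 1 of length 2, 1 of length 3. Total 3.

3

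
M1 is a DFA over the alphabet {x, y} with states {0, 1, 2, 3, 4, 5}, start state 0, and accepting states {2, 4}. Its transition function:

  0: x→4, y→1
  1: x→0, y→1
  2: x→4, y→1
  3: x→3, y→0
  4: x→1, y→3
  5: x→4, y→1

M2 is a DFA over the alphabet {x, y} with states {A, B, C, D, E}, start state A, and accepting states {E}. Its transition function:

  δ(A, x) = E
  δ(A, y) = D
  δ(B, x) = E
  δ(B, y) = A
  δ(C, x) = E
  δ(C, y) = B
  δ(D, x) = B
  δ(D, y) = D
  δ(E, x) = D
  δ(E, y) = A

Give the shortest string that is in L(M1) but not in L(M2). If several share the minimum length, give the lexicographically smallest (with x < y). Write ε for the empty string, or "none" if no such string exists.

The string xyyx is accepted by M1 but not by M2.
No shorter string lies in the difference, and xyyx is the lexicographically first length-4 string in L(M1) \ L(M2).

xyyx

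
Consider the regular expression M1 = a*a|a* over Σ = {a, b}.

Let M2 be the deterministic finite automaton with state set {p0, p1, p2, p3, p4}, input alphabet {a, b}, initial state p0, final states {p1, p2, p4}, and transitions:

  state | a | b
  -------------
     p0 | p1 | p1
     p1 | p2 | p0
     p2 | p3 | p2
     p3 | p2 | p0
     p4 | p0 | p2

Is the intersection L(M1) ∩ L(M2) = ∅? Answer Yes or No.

No

The string a is accepted by both M1 and M2.
Hence L(M1) ∩ L(M2) ≠ ∅.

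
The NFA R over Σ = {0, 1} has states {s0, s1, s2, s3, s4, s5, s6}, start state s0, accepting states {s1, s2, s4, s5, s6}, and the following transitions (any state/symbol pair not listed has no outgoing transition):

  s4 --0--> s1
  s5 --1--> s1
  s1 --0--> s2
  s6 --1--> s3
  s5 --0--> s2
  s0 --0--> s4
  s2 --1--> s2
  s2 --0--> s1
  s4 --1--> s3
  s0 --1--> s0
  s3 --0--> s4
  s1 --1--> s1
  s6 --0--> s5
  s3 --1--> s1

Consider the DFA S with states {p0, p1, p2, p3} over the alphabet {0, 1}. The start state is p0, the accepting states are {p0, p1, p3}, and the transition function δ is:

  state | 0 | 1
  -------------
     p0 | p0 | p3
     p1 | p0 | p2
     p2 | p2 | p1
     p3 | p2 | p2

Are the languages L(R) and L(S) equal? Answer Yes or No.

The string 10 is accepted by R but rejected by S.
So L(R) ≠ L(S).

No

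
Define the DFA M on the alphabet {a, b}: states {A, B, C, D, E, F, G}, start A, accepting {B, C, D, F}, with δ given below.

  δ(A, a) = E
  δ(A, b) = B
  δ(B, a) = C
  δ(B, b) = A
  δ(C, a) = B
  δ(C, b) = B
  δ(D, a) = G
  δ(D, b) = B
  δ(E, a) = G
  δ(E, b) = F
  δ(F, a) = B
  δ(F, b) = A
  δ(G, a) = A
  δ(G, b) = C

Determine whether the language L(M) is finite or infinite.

infinite

State A is reachable from the start and can reach an accepting state, and it lies on the cycle A → B → A.
Traversing that cycle any number of times yields accepted strings of unbounded length, so the language is infinite.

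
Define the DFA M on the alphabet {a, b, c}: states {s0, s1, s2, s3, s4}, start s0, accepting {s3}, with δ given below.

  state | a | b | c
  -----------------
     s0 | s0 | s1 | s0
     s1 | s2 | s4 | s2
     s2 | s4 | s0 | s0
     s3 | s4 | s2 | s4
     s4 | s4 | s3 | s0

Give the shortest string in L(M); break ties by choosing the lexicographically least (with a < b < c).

A breadth-first search from s0 reaches an accepting state first via the path s0 → s1 → s4 → s3 on input bbb.
No string of length < 3 is accepted (BFS exhausts all shorter strings without reaching an accepting state), and bbb is the lexicographically least accepting string of length 3.

bbb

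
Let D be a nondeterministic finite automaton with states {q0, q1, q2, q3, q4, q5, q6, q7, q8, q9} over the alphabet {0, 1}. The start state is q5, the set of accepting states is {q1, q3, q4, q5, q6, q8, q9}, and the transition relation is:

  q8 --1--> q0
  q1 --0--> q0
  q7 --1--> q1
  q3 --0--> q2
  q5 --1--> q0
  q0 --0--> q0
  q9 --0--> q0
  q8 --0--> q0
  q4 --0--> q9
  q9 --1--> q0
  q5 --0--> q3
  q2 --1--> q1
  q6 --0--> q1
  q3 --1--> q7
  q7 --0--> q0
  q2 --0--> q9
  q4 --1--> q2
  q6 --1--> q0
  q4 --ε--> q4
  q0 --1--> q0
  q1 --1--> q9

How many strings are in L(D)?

The useful subgraph on states {q1, q2, q3, q5, q7, q9} is acyclic, so L(D) is finite; the longest accepting path visits 5 useful states, giving maximum string length 4.
Counting accepting paths from q5 by length: 1 of length 0, 1 of length 1, 3 of length 3, 2 of length 4. Total 7.

7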